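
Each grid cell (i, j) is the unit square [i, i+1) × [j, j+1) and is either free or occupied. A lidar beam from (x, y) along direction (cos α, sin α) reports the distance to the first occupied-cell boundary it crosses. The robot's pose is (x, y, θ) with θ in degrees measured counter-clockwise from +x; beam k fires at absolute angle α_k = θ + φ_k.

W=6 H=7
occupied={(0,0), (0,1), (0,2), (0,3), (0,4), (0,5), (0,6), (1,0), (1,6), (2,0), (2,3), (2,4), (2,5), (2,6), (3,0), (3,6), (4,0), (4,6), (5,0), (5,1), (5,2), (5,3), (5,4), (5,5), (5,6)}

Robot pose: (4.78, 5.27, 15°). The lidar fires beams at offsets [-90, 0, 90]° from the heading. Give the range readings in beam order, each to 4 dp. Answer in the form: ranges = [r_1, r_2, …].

beam 1: φ=-90°, α=285°
  direction (0.2588, -0.9659); cell (4,5); t to first gridline: x 0.8500, y 0.2795 (then +3.8637 / +1.0353)
    (4,4) via y @ 0.2795
    (5,4) via x @ 0.8500  # hit
  → r_1 = 0.8500
beam 2: φ=0°, α=15°
  direction (0.9659, 0.2588); cell (4,5); t to first gridline: x 0.2278, y 2.8205 (then +1.0353 / +3.8637)
    (5,5) via x @ 0.2278  # hit
  → r_2 = 0.2278
beam 3: φ=90°, α=105°
  direction (-0.2588, 0.9659); cell (4,5); t to first gridline: x 3.0137, y 0.7558 (then +3.8637 / +1.0353)
    (4,6) via y @ 0.7558  # hit
  → r_3 = 0.7558

ranges = [0.8500, 0.2278, 0.7558]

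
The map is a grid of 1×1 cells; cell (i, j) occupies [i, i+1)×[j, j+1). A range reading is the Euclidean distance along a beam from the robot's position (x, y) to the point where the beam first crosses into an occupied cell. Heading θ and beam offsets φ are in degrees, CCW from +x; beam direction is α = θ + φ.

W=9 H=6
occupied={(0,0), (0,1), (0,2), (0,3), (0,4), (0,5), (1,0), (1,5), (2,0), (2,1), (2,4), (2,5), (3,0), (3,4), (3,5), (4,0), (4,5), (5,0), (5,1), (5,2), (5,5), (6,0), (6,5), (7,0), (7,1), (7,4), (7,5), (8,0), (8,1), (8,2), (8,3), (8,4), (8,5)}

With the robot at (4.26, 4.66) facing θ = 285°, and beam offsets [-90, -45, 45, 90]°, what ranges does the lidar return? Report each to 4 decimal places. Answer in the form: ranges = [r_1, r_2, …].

beam 1: φ=-90°, α=195°
  direction (-0.9659, -0.2588); cell (4,4); t to first gridline: x 0.2692, y 2.5500 (then +1.0353 / +3.8637)
    (3,4) via x @ 0.2692  # hit
  → r_1 = 0.2692
beam 2: φ=-45°, α=240°
  direction (-0.5000, -0.8660); cell (4,4); t to first gridline: x 0.5200, y 0.7621 (then +2.0000 / +1.1547)
    (3,4) via x @ 0.5200  # hit
  → r_2 = 0.5200
beam 3: φ=45°, α=330°
  direction (0.8660, -0.5000); cell (4,4); t to first gridline: x 0.8545, y 1.3200 (then +1.1547 / +2.0000)
    (5,4) via x @ 0.8545
    (5,3) via y @ 1.3200
    (6,3) via x @ 2.0092
    (7,3) via x @ 3.1639
    (7,2) via y @ 3.3200
    (8,2) via x @ 4.3186  # hit
  → r_3 = 4.3186
beam 4: φ=90°, α=15°
  direction (0.9659, 0.2588); cell (4,4); t to first gridline: x 0.7661, y 1.3137 (then +1.0353 / +3.8637)
    (5,4) via x @ 0.7661
    (5,5) via y @ 1.3137  # hit
  → r_4 = 1.3137

ranges = [0.2692, 0.5200, 4.3186, 1.3137]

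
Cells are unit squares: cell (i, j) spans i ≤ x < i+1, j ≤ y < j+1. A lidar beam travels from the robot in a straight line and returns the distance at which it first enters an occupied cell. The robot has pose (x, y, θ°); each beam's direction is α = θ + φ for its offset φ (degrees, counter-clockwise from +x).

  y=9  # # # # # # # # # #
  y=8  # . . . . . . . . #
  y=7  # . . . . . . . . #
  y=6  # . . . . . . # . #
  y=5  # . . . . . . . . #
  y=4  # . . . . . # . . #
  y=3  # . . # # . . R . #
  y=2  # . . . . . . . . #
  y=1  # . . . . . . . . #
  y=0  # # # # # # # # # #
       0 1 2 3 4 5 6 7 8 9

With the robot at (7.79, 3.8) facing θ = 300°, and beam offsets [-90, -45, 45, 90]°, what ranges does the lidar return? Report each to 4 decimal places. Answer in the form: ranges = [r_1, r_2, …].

ranges = [5.6000, 2.8988, 1.2527, 1.3972]

beam 1: φ=-90°, α=210°
  cosα=-0.8660 sinα=-0.5000 | (7,3) | tMaxX 0.9122 tMaxY 1.6000 | tΔX 1.1547 tΔY 2.0000
    t=0.9122 [x] (6,3)
    t=1.6000 [y] (6,2)
    t=2.0669 [x] (5,2)
    t=3.2216 [x] (4,2)
    t=3.6000 [y] (4,1)
    t=4.3763 [x] (3,1)
    t=5.5310 [x] (2,1)
    t=5.6000 [y] (2,0) — stop
  → r_1 = 5.6000
beam 2: φ=-45°, α=255°
  cosα=-0.2588 sinα=-0.9659 | (7,3) | tMaxX 3.0523 tMaxY 0.8282 | tΔX 3.8637 tΔY 1.0353
    t=0.8282 [y] (7,2)
    t=1.8635 [y] (7,1)
    t=2.8988 [y] (7,0) — stop
  → r_2 = 2.8988
beam 3: φ=45°, α=345°
  cosα=0.9659 sinα=-0.2588 | (7,3) | tMaxX 0.2174 tMaxY 3.0910 | tΔX 1.0353 tΔY 3.8637
    t=0.2174 [x] (8,3)
    t=1.2527 [x] (9,3) — stop
  → r_3 = 1.2527
beam 4: φ=90°, α=30°
  cosα=0.8660 sinα=0.5000 | (7,3) | tMaxX 0.2425 tMaxY 0.4000 | tΔX 1.1547 tΔY 2.0000
    t=0.2425 [x] (8,3)
    t=0.4000 [y] (8,4)
    t=1.3972 [x] (9,4) — stop
  → r_4 = 1.3972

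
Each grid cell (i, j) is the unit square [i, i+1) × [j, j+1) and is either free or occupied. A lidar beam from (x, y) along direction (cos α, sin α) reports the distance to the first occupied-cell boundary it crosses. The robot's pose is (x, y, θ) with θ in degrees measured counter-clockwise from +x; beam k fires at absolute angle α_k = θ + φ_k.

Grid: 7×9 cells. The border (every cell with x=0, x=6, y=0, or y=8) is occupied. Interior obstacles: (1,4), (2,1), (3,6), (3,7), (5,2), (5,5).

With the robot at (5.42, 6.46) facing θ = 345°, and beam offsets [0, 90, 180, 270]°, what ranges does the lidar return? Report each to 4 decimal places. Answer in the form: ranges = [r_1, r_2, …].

beam 1: φ=0°, α=345°
  direction (0.9659, -0.2588); cell (5,6); t to first gridline: x 0.6005, y 1.7773 (then +1.0353 / +3.8637)
    (6,6) via x @ 0.6005  # hit
  → r_1 = 0.6005
beam 2: φ=90°, α=75°
  direction (0.2588, 0.9659); cell (5,6); t to first gridline: x 2.2409, y 0.5590 (then +3.8637 / +1.0353)
    (5,7) via y @ 0.5590
    (5,8) via y @ 1.5943  # hit
  → r_2 = 1.5943
beam 3: φ=180°, α=165°
  direction (-0.9659, 0.2588); cell (5,6); t to first gridline: x 0.4348, y 2.0864 (then +1.0353 / +3.8637)
    (4,6) via x @ 0.4348
    (3,6) via x @ 1.4701  # hit
  → r_3 = 1.4701
beam 4: φ=270°, α=255°
  direction (-0.2588, -0.9659); cell (5,6); t to first gridline: x 1.6228, y 0.4762 (then +3.8637 / +1.0353)
    (5,5) via y @ 0.4762  # hit
  → r_4 = 0.4762

ranges = [0.6005, 1.5943, 1.4701, 0.4762]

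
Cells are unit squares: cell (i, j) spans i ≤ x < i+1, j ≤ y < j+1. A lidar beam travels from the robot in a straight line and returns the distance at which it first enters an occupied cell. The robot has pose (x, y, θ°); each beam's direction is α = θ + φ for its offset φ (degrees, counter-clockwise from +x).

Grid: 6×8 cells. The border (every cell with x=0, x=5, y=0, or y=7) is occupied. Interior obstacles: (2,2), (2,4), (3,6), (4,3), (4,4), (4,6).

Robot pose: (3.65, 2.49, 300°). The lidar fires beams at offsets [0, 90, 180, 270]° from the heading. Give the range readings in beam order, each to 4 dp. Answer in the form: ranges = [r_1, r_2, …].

ranges = [1.7205, 1.0200, 1.7436, 0.7506]

beam 1: φ=0°, α=300°
  dir = (cos 300°, sin 300°) = (0.5000, -0.8660); from cell (3,2)
  next x-line at t=0.7000, next y-line at t=0.5658; Δt_x=2.0000, Δt_y=1.1547
    y: enter (3,1) at t=0.5658
    x: enter (4,1) at t=0.7000
    y: enter (4,0) at t=1.7205 ← occupied
  → r_1 = 1.7205
beam 2: φ=90°, α=30°
  dir = (cos 30°, sin 30°) = (0.8660, 0.5000); from cell (3,2)
  next x-line at t=0.4041, next y-line at t=1.0200; Δt_x=1.1547, Δt_y=2.0000
    x: enter (4,2) at t=0.4041
    y: enter (4,3) at t=1.0200 ← occupied
  → r_2 = 1.0200
beam 3: φ=180°, α=120°
  dir = (cos 120°, sin 120°) = (-0.5000, 0.8660); from cell (3,2)
  next x-line at t=1.3000, next y-line at t=0.5889; Δt_x=2.0000, Δt_y=1.1547
    y: enter (3,3) at t=0.5889
    x: enter (2,3) at t=1.3000
    y: enter (2,4) at t=1.7436 ← occupied
  → r_3 = 1.7436
beam 4: φ=270°, α=210°
  dir = (cos 210°, sin 210°) = (-0.8660, -0.5000); from cell (3,2)
  next x-line at t=0.7506, next y-line at t=0.9800; Δt_x=1.1547, Δt_y=2.0000
    x: enter (2,2) at t=0.7506 ← occupied
  → r_4 = 0.7506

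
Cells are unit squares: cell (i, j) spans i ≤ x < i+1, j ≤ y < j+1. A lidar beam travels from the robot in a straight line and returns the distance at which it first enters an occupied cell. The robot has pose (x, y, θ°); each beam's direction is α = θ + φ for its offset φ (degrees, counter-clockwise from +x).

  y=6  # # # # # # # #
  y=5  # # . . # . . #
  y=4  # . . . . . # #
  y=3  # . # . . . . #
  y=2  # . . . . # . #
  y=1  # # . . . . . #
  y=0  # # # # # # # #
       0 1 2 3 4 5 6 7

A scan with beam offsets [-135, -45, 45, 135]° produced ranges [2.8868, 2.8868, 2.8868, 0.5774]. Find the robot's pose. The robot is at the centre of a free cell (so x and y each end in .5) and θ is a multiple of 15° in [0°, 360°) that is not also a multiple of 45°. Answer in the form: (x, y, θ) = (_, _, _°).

The pose lattice has 24·16 = 384 candidates. Test each by forward raycasting.
  (5.5, 3.5, 120°): beam 1 = 1.5529 ≠ 2.8868 ✗
  (2.5, 5.5, 60°): beam 1 = 1.5529 ≠ 2.8868 ✗
  (4.5, 3.5, 150°): beam 1 = 1.9319 ≠ 2.8868 ✗
  (5.5, 1.5, 285°): beam 1 = 3.0000 ≠ 2.8868 ✗
  …
  (3.5, 3.5, 75°): r_1=2.8868, r_2=2.8868, r_3=2.8868, r_4=0.5774 — all match ✓
Only this pose fits every beam.

(x, y, θ) = (3.5, 3.5, 75°)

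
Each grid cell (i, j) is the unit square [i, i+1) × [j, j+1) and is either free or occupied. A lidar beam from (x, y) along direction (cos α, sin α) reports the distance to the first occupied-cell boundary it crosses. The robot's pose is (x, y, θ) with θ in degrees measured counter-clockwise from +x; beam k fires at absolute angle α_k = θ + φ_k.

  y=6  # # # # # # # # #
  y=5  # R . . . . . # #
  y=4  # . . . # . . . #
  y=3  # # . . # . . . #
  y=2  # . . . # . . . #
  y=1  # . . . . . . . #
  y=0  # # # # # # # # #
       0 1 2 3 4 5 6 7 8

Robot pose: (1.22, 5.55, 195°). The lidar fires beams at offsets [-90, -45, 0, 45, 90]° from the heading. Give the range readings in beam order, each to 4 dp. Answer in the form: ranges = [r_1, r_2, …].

beam 1: φ=-90°, α=105°
  d=(-0.2588,0.9659)  start (1,5)  tX=0.8500 tY=0.4659  stride 1/|dx|=3.8637 1/|dy|=1.0353
    cross y-line → (1,6), t=0.4659 (wall)
  → r_1 = 0.4659
beam 2: φ=-45°, α=150°
  d=(-0.8660,0.5000)  start (1,5)  tX=0.2540 tY=0.9000  stride 1/|dx|=1.1547 1/|dy|=2.0000
    cross x-line → (0,5), t=0.2540 (wall)
  → r_2 = 0.2540
beam 3: φ=0°, α=195°
  d=(-0.9659,-0.2588)  start (1,5)  tX=0.2278 tY=2.1250  stride 1/|dx|=1.0353 1/|dy|=3.8637
    cross x-line → (0,5), t=0.2278 (wall)
  → r_3 = 0.2278
beam 4: φ=45°, α=240°
  d=(-0.5000,-0.8660)  start (1,5)  tX=0.4400 tY=0.6351  stride 1/|dx|=2.0000 1/|dy|=1.1547
    cross x-line → (0,5), t=0.4400 (wall)
  → r_4 = 0.4400
beam 5: φ=90°, α=285°
  d=(0.2588,-0.9659)  start (1,5)  tX=3.0137 tY=0.5694  stride 1/|dx|=3.8637 1/|dy|=1.0353
    cross y-line → (1,4), t=0.5694
    cross y-line → (1,3), t=1.6047 (wall)
  → r_5 = 1.6047

ranges = [0.4659, 0.2540, 0.2278, 0.4400, 1.6047]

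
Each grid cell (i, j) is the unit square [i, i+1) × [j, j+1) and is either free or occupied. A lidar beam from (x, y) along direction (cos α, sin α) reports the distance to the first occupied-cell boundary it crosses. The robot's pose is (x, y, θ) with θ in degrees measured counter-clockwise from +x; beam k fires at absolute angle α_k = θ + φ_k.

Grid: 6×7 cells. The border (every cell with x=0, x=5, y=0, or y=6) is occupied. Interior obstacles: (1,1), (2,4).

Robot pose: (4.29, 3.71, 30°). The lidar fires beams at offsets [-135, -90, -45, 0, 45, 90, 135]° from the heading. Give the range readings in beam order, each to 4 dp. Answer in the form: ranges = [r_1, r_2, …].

beam 1: φ=-135°, α=255°
  dir = (cos 255°, sin 255°) = (-0.2588, -0.9659); from cell (4,3)
  next x-line at t=1.1205, next y-line at t=0.7350; Δt_x=3.8637, Δt_y=1.0353
    y: enter (4,2) at t=0.7350
    x: enter (3,2) at t=1.1205
    y: enter (3,1) at t=1.7703
    y: enter (3,0) at t=2.8056 ← occupied
  → r_1 = 2.8056
beam 2: φ=-90°, α=300°
  dir = (cos 300°, sin 300°) = (0.5000, -0.8660); from cell (4,3)
  next x-line at t=1.4200, next y-line at t=0.8198; Δt_x=2.0000, Δt_y=1.1547
    y: enter (4,2) at t=0.8198
    x: enter (5,2) at t=1.4200 ← occupied
  → r_2 = 1.4200
beam 3: φ=-45°, α=345°
  dir = (cos 345°, sin 345°) = (0.9659, -0.2588); from cell (4,3)
  next x-line at t=0.7350, next y-line at t=2.7432; Δt_x=1.0353, Δt_y=3.8637
    x: enter (5,3) at t=0.7350 ← occupied
  → r_3 = 0.7350
beam 4: φ=0°, α=30°
  dir = (cos 30°, sin 30°) = (0.8660, 0.5000); from cell (4,3)
  next x-line at t=0.8198, next y-line at t=0.5800; Δt_x=1.1547, Δt_y=2.0000
    y: enter (4,4) at t=0.5800
    x: enter (5,4) at t=0.8198 ← occupied
  → r_4 = 0.8198
beam 5: φ=45°, α=75°
  dir = (cos 75°, sin 75°) = (0.2588, 0.9659); from cell (4,3)
  next x-line at t=2.7432, next y-line at t=0.3002; Δt_x=3.8637, Δt_y=1.0353
    y: enter (4,4) at t=0.3002
    y: enter (4,5) at t=1.3355
    y: enter (4,6) at t=2.3708 ← occupied
  → r_5 = 2.3708
beam 6: φ=90°, α=120°
  dir = (cos 120°, sin 120°) = (-0.5000, 0.8660); from cell (4,3)
  next x-line at t=0.5800, next y-line at t=0.3349; Δt_x=2.0000, Δt_y=1.1547
    y: enter (4,4) at t=0.3349
    x: enter (3,4) at t=0.5800
    y: enter (3,5) at t=1.4896
    x: enter (2,5) at t=2.5800
    y: enter (2,6) at t=2.6443 ← occupied
  → r_6 = 2.6443
beam 7: φ=135°, α=165°
  dir = (cos 165°, sin 165°) = (-0.9659, 0.2588); from cell (4,3)
  next x-line at t=0.3002, next y-line at t=1.1205; Δt_x=1.0353, Δt_y=3.8637
    x: enter (3,3) at t=0.3002
    y: enter (3,4) at t=1.1205
    x: enter (2,4) at t=1.3355 ← occupied
  → r_7 = 1.3355

ranges = [2.8056, 1.4200, 0.7350, 0.8198, 2.3708, 2.6443, 1.3355]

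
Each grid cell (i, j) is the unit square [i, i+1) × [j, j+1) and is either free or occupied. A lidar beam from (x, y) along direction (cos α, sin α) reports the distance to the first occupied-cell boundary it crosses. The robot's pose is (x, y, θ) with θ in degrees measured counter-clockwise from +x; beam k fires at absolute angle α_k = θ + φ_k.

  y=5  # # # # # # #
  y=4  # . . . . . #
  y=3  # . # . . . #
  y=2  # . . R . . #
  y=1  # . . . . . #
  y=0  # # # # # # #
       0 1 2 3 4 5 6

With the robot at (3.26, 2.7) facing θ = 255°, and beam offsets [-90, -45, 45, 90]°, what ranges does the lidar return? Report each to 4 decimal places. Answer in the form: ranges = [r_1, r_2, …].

beam 1: φ=-90°, α=165°
  d=(-0.9659,0.2588)  start (3,2)  tX=0.2692 tY=1.1591  stride 1/|dx|=1.0353 1/|dy|=3.8637
    cross x-line → (2,2), t=0.2692
    cross y-line → (2,3), t=1.1591 (wall)
  → r_1 = 1.1591
beam 2: φ=-45°, α=210°
  d=(-0.8660,-0.5000)  start (3,2)  tX=0.3002 tY=1.4000  stride 1/|dx|=1.1547 1/|dy|=2.0000
    cross x-line → (2,2), t=0.3002
    cross y-line → (2,1), t=1.4000
    cross x-line → (1,1), t=1.4549
    cross x-line → (0,1), t=2.6096 (wall)
  → r_2 = 2.6096
beam 3: φ=45°, α=300°
  d=(0.5000,-0.8660)  start (3,2)  tX=1.4800 tY=0.8083  stride 1/|dx|=2.0000 1/|dy|=1.1547
    cross y-line → (3,1), t=0.8083
    cross x-line → (4,1), t=1.4800
    cross y-line → (4,0), t=1.9630 (wall)
  → r_3 = 1.9630
beam 4: φ=90°, α=345°
  d=(0.9659,-0.2588)  start (3,2)  tX=0.7661 tY=2.7046  stride 1/|dx|=1.0353 1/|dy|=3.8637
    cross x-line → (4,2), t=0.7661
    cross x-line → (5,2), t=1.8014
    cross y-line → (5,1), t=2.7046
    cross x-line → (6,1), t=2.8367 (wall)
  → r_4 = 2.8367

ranges = [1.1591, 2.6096, 1.9630, 2.8367]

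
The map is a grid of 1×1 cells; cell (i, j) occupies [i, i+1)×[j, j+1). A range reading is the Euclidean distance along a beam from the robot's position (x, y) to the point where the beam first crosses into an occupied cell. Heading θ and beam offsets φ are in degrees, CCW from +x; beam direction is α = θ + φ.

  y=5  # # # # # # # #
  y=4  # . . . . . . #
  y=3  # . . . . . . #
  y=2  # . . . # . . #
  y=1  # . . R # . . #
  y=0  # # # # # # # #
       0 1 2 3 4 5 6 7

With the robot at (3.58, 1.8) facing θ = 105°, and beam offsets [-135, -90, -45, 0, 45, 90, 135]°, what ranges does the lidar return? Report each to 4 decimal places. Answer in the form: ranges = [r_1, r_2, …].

ranges = [0.4850, 0.4348, 0.8400, 3.3129, 2.9791, 2.6710, 0.9238]

beam 1: φ=-135°, α=330°
  d=(0.8660,-0.5000)  start (3,1)  tX=0.4850 tY=1.6000  stride 1/|dx|=1.1547 1/|dy|=2.0000
    cross x-line → (4,1), t=0.4850 (wall)
  → r_1 = 0.4850
beam 2: φ=-90°, α=15°
  d=(0.9659,0.2588)  start (3,1)  tX=0.4348 tY=0.7727  stride 1/|dx|=1.0353 1/|dy|=3.8637
    cross x-line → (4,1), t=0.4348 (wall)
  → r_2 = 0.4348
beam 3: φ=-45°, α=60°
  d=(0.5000,0.8660)  start (3,1)  tX=0.8400 tY=0.2309  stride 1/|dx|=2.0000 1/|dy|=1.1547
    cross y-line → (3,2), t=0.2309
    cross x-line → (4,2), t=0.8400 (wall)
  → r_3 = 0.8400
beam 4: φ=0°, α=105°
  d=(-0.2588,0.9659)  start (3,1)  tX=2.2409 tY=0.2071  stride 1/|dx|=3.8637 1/|dy|=1.0353
    cross y-line → (3,2), t=0.2071
    cross y-line → (3,3), t=1.2423
    cross x-line → (2,3), t=2.2409
    cross y-line → (2,4), t=2.2776
    cross y-line → (2,5), t=3.3129 (wall)
  → r_4 = 3.3129
beam 5: φ=45°, α=150°
  d=(-0.8660,0.5000)  start (3,1)  tX=0.6697 tY=0.4000  stride 1/|dx|=1.1547 1/|dy|=2.0000
    cross y-line → (3,2), t=0.4000
    cross x-line → (2,2), t=0.6697
    cross x-line → (1,2), t=1.8244
    cross y-line → (1,3), t=2.4000
    cross x-line → (0,3), t=2.9791 (wall)
  → r_5 = 2.9791
beam 6: φ=90°, α=195°
  d=(-0.9659,-0.2588)  start (3,1)  tX=0.6005 tY=3.0910  stride 1/|dx|=1.0353 1/|dy|=3.8637
    cross x-line → (2,1), t=0.6005
    cross x-line → (1,1), t=1.6357
    cross x-line → (0,1), t=2.6710 (wall)
  → r_6 = 2.6710
beam 7: φ=135°, α=240°
  d=(-0.5000,-0.8660)  start (3,1)  tX=1.1600 tY=0.9238  stride 1/|dx|=2.0000 1/|dy|=1.1547
    cross y-line → (3,0), t=0.9238 (wall)
  → r_7 = 0.9238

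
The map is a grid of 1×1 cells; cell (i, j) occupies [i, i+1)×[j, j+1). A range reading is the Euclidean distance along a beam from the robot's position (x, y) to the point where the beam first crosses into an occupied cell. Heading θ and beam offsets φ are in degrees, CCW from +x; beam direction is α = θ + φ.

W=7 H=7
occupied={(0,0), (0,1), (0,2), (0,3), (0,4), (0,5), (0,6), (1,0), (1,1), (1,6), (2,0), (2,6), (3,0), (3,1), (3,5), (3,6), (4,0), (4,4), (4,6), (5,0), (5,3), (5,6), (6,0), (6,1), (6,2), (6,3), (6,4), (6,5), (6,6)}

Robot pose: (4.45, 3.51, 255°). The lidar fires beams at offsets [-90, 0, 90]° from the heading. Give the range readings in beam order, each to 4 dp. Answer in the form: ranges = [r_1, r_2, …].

ranges = [3.5717, 1.7387, 0.5694]

beam 1: φ=-90°, α=165°
  cosα=-0.9659 sinα=0.2588 | (4,3) | tMaxX 0.4659 tMaxY 1.8932 | tΔX 1.0353 tΔY 3.8637
    t=0.4659 [x] (3,3)
    t=1.5012 [x] (2,3)
    t=1.8932 [y] (2,4)
    t=2.5364 [x] (1,4)
    t=3.5717 [x] (0,4) — stop
  → r_1 = 3.5717
beam 2: φ=0°, α=255°
  cosα=-0.2588 sinα=-0.9659 | (4,3) | tMaxX 1.7387 tMaxY 0.5280 | tΔX 3.8637 tΔY 1.0353
    t=0.5280 [y] (4,2)
    t=1.5633 [y] (4,1)
    t=1.7387 [x] (3,1) — stop
  → r_2 = 1.7387
beam 3: φ=90°, α=345°
  cosα=0.9659 sinα=-0.2588 | (4,3) | tMaxX 0.5694 tMaxY 1.9705 | tΔX 1.0353 tΔY 3.8637
    t=0.5694 [x] (5,3) — stop
  → r_3 = 0.5694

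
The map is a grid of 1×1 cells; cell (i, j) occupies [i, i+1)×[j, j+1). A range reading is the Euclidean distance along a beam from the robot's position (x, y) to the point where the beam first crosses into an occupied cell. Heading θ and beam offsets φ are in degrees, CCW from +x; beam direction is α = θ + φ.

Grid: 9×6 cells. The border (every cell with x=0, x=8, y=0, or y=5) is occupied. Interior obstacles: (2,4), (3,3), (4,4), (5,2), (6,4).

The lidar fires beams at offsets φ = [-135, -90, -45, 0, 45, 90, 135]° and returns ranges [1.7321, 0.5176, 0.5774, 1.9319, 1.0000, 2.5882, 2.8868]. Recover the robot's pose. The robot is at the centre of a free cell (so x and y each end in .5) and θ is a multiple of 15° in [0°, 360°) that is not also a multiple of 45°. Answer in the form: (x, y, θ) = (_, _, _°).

Candidates: 23 free-cell centres × 16 headings = 368 poses. Raycast each; keep the one whose scan matches to 4 dp.
  (7.5, 2.5, 150°): beam 1 = 0.5176 ≠ 1.7321 ✗
  (4.5, 2.5, 60°): beam 1 = 1.5529 ≠ 1.7321 ✗
  (6.5, 3.5, 120°): beam 1 = 1.5529 ≠ 1.7321 ✗
  …
  (6.5, 3.5, 165°): r_1=1.7321, r_2=0.5176, r_3=0.5774, r_4=1.9319, r_5=1.0000, r_6=2.5882, r_7=2.8868 — all match ✓
Only this pose fits every beam.

(x, y, θ) = (6.5, 3.5, 165°)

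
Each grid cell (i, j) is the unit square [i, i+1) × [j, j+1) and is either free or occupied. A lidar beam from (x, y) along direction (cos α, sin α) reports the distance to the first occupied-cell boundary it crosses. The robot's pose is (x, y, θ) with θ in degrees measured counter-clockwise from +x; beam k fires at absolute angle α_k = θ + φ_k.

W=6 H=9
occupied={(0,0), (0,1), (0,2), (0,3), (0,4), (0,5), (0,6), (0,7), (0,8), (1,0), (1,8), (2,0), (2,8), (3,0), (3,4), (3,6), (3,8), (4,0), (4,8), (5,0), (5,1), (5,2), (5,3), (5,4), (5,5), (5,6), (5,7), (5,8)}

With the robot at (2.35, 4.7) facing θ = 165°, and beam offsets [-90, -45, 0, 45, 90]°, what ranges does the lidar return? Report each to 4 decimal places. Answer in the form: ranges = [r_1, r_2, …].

beam 1: φ=-90°, α=75°
  cosα=0.2588 sinα=0.9659 | (2,4) | tMaxX 2.5114 tMaxY 0.3106 | tΔX 3.8637 tΔY 1.0353
    t=0.3106 [y] (2,5)
    t=1.3459 [y] (2,6)
    t=2.3811 [y] (2,7)
    t=2.5114 [x] (3,7)
    t=3.4164 [y] (3,8) — stop
  → r_1 = 3.4164
beam 2: φ=-45°, α=120°
  cosα=-0.5000 sinα=0.8660 | (2,4) | tMaxX 0.7000 tMaxY 0.3464 | tΔX 2.0000 tΔY 1.1547
    t=0.3464 [y] (2,5)
    t=0.7000 [x] (1,5)
    t=1.5011 [y] (1,6)
    t=2.6558 [y] (1,7)
    t=2.7000 [x] (0,7) — stop
  → r_2 = 2.7000
beam 3: φ=0°, α=165°
  cosα=-0.9659 sinα=0.2588 | (2,4) | tMaxX 0.3623 tMaxY 1.1591 | tΔX 1.0353 tΔY 3.8637
    t=0.3623 [x] (1,4)
    t=1.1591 [y] (1,5)
    t=1.3976 [x] (0,5) — stop
  → r_3 = 1.3976
beam 4: φ=45°, α=210°
  cosα=-0.8660 sinα=-0.5000 | (2,4) | tMaxX 0.4041 tMaxY 1.4000 | tΔX 1.1547 tΔY 2.0000
    t=0.4041 [x] (1,4)
    t=1.4000 [y] (1,3)
    t=1.5588 [x] (0,3) — stop
  → r_4 = 1.5588
beam 5: φ=90°, α=255°
  cosα=-0.2588 sinα=-0.9659 | (2,4) | tMaxX 1.3523 tMaxY 0.7247 | tΔX 3.8637 tΔY 1.0353
    t=0.7247 [y] (2,3)
    t=1.3523 [x] (1,3)
    t=1.7600 [y] (1,2)
    t=2.7952 [y] (1,1)
    t=3.8305 [y] (1,0) — stop
  → r_5 = 3.8305

ranges = [3.4164, 2.7000, 1.3976, 1.5588, 3.8305]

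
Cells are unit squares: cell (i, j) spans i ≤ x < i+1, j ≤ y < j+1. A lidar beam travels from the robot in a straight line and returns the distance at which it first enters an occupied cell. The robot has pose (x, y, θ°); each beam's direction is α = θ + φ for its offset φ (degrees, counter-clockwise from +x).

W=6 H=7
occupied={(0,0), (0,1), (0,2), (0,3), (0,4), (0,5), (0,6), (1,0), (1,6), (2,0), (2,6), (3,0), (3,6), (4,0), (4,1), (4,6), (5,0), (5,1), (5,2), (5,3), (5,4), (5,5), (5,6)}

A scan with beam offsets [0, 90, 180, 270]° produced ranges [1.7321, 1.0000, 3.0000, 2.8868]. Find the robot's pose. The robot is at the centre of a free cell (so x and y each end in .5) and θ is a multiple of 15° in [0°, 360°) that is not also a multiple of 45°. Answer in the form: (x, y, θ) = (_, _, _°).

(x, y, θ) = (3.5, 2.5, 240°)

The pose lattice has 19·16 = 304 candidates. Test each by forward raycasting.
  (1.5, 3.5, 195°): beam 1 = 0.5176 ≠ 1.7321 ✗
  (2.5, 2.5, 210°): beam 2 = 1.7321 ≠ 1.0000 ✗
  (3.5, 5.5, 75°): beam 1 = 0.5176 ≠ 1.7321 ✗
  …
  (3.5, 2.5, 240°): r_1=1.7321, r_2=1.0000, r_3=3.0000, r_4=2.8868 — all match ✓
Unique over the lattice → pose = (3.5, 2.5, 240°).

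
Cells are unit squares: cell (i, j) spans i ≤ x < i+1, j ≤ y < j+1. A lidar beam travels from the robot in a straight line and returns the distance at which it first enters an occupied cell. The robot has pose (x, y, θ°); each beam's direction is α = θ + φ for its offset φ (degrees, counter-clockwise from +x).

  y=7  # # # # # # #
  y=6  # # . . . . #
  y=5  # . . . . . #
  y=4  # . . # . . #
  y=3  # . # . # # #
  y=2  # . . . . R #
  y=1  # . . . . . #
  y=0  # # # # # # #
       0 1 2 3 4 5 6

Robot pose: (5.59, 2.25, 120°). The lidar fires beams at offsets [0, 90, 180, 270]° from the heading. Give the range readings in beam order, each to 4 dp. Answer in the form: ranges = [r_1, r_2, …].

ranges = [0.8660, 2.5000, 0.8200, 0.4734]

beam 1: φ=0°, α=120°
  direction (-0.5000, 0.8660); cell (5,2); t to first gridline: x 1.1800, y 0.8660 (then +2.0000 / +1.1547)
    (5,3) via y @ 0.8660  # hit
  → r_1 = 0.8660
beam 2: φ=90°, α=210°
  direction (-0.8660, -0.5000); cell (5,2); t to first gridline: x 0.6813, y 0.5000 (then +1.1547 / +2.0000)
    (5,1) via y @ 0.5000
    (4,1) via x @ 0.6813
    (3,1) via x @ 1.8360
    (3,0) via y @ 2.5000  # hit
  → r_2 = 2.5000
beam 3: φ=180°, α=300°
  direction (0.5000, -0.8660); cell (5,2); t to first gridline: x 0.8200, y 0.2887 (then +2.0000 / +1.1547)
    (5,1) via y @ 0.2887
    (6,1) via x @ 0.8200  # hit
  → r_3 = 0.8200
beam 4: φ=270°, α=30°
  direction (0.8660, 0.5000); cell (5,2); t to first gridline: x 0.4734, y 1.5000 (then +1.1547 / +2.0000)
    (6,2) via x @ 0.4734  # hit
  → r_4 = 0.4734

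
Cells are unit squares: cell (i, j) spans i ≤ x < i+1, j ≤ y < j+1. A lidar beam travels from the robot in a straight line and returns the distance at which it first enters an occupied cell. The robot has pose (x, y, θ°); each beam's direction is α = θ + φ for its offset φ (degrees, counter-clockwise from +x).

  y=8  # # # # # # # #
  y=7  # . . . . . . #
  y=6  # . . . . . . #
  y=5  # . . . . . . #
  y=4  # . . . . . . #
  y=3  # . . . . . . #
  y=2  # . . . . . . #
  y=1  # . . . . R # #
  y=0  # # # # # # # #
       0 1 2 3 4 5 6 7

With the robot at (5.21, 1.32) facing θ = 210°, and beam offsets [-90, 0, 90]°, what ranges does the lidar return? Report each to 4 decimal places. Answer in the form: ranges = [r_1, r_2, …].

beam 1: φ=-90°, α=120°
  direction (-0.5000, 0.8660); cell (5,1); t to first gridline: x 0.4200, y 0.7852 (then +2.0000 / +1.1547)
    (4,1) via x @ 0.4200
    (4,2) via y @ 0.7852
    (4,3) via y @ 1.9399
    (3,3) via x @ 2.4200
    (3,4) via y @ 3.0946
    (3,5) via y @ 4.2493
    (2,5) via x @ 4.4200
    (2,6) via y @ 5.4040
    (1,6) via x @ 6.4200
    (1,7) via y @ 6.5587
    (1,8) via y @ 7.7134  # hit
  → r_1 = 7.7134
beam 2: φ=0°, α=210°
  direction (-0.8660, -0.5000); cell (5,1); t to first gridline: x 0.2425, y 0.6400 (then +1.1547 / +2.0000)
    (4,1) via x @ 0.2425
    (4,0) via y @ 0.6400  # hit
  → r_2 = 0.6400
beam 3: φ=90°, α=300°
  direction (0.5000, -0.8660); cell (5,1); t to first gridline: x 1.5800, y 0.3695 (then +2.0000 / +1.1547)
    (5,0) via y @ 0.3695  # hit
  → r_3 = 0.3695

ranges = [7.7134, 0.6400, 0.3695]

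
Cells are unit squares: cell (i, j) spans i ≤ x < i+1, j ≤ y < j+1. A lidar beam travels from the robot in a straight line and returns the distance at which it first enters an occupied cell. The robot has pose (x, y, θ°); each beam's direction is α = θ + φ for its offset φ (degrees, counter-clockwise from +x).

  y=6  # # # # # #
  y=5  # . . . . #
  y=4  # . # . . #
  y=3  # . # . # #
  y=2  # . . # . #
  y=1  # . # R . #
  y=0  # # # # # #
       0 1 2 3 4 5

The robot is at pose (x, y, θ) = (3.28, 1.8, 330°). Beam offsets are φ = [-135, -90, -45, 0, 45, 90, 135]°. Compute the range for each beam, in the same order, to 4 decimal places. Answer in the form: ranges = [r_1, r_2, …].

beam 1: φ=-135°, α=195°
  dir = (cos 195°, sin 195°) = (-0.9659, -0.2588); from cell (3,1)
  next x-line at t=0.2899, next y-line at t=3.0910; Δt_x=1.0353, Δt_y=3.8637
    x: enter (2,1) at t=0.2899 ← occupied
  → r_1 = 0.2899
beam 2: φ=-90°, α=240°
  dir = (cos 240°, sin 240°) = (-0.5000, -0.8660); from cell (3,1)
  next x-line at t=0.5600, next y-line at t=0.9238; Δt_x=2.0000, Δt_y=1.1547
    x: enter (2,1) at t=0.5600 ← occupied
  → r_2 = 0.5600
beam 3: φ=-45°, α=285°
  dir = (cos 285°, sin 285°) = (0.2588, -0.9659); from cell (3,1)
  next x-line at t=2.7819, next y-line at t=0.8282; Δt_x=3.8637, Δt_y=1.0353
    y: enter (3,0) at t=0.8282 ← occupied
  → r_3 = 0.8282
beam 4: φ=0°, α=330°
  dir = (cos 330°, sin 330°) = (0.8660, -0.5000); from cell (3,1)
  next x-line at t=0.8314, next y-line at t=1.6000; Δt_x=1.1547, Δt_y=2.0000
    x: enter (4,1) at t=0.8314
    y: enter (4,0) at t=1.6000 ← occupied
  → r_4 = 1.6000
beam 5: φ=45°, α=15°
  dir = (cos 15°, sin 15°) = (0.9659, 0.2588); from cell (3,1)
  next x-line at t=0.7454, next y-line at t=0.7727; Δt_x=1.0353, Δt_y=3.8637
    x: enter (4,1) at t=0.7454
    y: enter (4,2) at t=0.7727
    x: enter (5,2) at t=1.7807 ← occupied
  → r_5 = 1.7807
beam 6: φ=90°, α=60°
  dir = (cos 60°, sin 60°) = (0.5000, 0.8660); from cell (3,1)
  next x-line at t=1.4400, next y-line at t=0.2309; Δt_x=2.0000, Δt_y=1.1547
    y: enter (3,2) at t=0.2309 ← occupied
  → r_6 = 0.2309
beam 7: φ=135°, α=105°
  dir = (cos 105°, sin 105°) = (-0.2588, 0.9659); from cell (3,1)
  next x-line at t=1.0818, next y-line at t=0.2071; Δt_x=3.8637, Δt_y=1.0353
    y: enter (3,2) at t=0.2071 ← occupied
  → r_7 = 0.2071

ranges = [0.2899, 0.5600, 0.8282, 1.6000, 1.7807, 0.2309, 0.2071]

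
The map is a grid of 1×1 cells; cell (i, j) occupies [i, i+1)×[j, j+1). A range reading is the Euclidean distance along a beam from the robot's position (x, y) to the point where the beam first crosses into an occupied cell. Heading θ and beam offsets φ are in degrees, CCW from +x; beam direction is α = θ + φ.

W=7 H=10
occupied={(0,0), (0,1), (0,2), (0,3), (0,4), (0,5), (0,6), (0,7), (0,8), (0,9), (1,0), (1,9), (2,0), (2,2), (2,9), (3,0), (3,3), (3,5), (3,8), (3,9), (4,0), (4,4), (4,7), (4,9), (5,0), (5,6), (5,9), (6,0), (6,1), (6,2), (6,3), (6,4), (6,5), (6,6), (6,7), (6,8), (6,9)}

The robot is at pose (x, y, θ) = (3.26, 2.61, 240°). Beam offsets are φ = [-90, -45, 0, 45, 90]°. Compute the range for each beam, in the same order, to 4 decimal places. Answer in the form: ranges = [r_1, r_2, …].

beam 1: φ=-90°, α=150°
  direction (-0.8660, 0.5000); cell (3,2); t to first gridline: x 0.3002, y 0.7800 (then +1.1547 / +2.0000)
    (2,2) via x @ 0.3002  # hit
  → r_1 = 0.3002
beam 2: φ=-45°, α=195°
  direction (-0.9659, -0.2588); cell (3,2); t to first gridline: x 0.2692, y 2.3569 (then +1.0353 / +3.8637)
    (2,2) via x @ 0.2692  # hit
  → r_2 = 0.2692
beam 3: φ=0°, α=240°
  direction (-0.5000, -0.8660); cell (3,2); t to first gridline: x 0.5200, y 0.7044 (then +2.0000 / +1.1547)
    (2,2) via x @ 0.5200  # hit
  → r_3 = 0.5200
beam 4: φ=45°, α=285°
  direction (0.2588, -0.9659); cell (3,2); t to first gridline: x 2.8591, y 0.6315 (then +3.8637 / +1.0353)
    (3,1) via y @ 0.6315
    (3,0) via y @ 1.6668  # hit
  → r_4 = 1.6668
beam 5: φ=90°, α=330°
  direction (0.8660, -0.5000); cell (3,2); t to first gridline: x 0.8545, y 1.2200 (then +1.1547 / +2.0000)
    (4,2) via x @ 0.8545
    (4,1) via y @ 1.2200
    (5,1) via x @ 2.0092
    (6,1) via x @ 3.1639  # hit
  → r_5 = 3.1639

ranges = [0.3002, 0.2692, 0.5200, 1.6668, 3.1639]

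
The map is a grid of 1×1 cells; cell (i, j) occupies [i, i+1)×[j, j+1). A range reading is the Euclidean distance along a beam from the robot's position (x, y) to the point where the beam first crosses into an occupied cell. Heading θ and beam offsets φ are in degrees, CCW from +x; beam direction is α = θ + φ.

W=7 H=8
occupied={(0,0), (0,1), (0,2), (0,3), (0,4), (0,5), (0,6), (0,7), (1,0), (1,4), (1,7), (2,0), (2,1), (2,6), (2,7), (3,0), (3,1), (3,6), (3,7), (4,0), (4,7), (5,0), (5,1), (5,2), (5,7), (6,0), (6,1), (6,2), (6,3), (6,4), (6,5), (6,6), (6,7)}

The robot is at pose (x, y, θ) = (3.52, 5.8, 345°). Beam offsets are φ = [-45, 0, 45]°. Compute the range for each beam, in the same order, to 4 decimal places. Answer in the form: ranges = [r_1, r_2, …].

beam 1: φ=-45°, α=300°
  cosα=0.5000 sinα=-0.8660 | (3,5) | tMaxX 0.9600 tMaxY 0.9238 | tΔX 2.0000 tΔY 1.1547
    t=0.9238 [y] (3,4)
    t=0.9600 [x] (4,4)
    t=2.0785 [y] (4,3)
    t=2.9600 [x] (5,3)
    t=3.2332 [y] (5,2) — stop
  → r_1 = 3.2332
beam 2: φ=0°, α=345°
  cosα=0.9659 sinα=-0.2588 | (3,5) | tMaxX 0.4969 tMaxY 3.0910 | tΔX 1.0353 tΔY 3.8637
    t=0.4969 [x] (4,5)
    t=1.5322 [x] (5,5)
    t=2.5675 [x] (6,5) — stop
  → r_2 = 2.5675
beam 3: φ=45°, α=30°
  cosα=0.8660 sinα=0.5000 | (3,5) | tMaxX 0.5543 tMaxY 0.4000 | tΔX 1.1547 tΔY 2.0000
    t=0.4000 [y] (3,6) — stop
  → r_3 = 0.4000

ranges = [3.2332, 2.5675, 0.4000]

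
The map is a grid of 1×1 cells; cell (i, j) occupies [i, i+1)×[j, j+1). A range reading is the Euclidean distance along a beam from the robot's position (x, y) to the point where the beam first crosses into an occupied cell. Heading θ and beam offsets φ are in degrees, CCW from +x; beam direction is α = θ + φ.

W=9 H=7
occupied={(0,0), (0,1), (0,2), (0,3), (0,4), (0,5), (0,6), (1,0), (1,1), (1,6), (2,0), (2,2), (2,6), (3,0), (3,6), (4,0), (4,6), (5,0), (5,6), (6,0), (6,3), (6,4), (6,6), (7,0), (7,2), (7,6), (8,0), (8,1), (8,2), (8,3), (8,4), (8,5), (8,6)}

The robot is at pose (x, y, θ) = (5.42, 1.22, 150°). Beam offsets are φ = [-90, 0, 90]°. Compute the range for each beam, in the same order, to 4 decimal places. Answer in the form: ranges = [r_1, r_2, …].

ranges = [2.0554, 2.7944, 0.2540]

beam 1: φ=-90°, α=60°
  cosα=0.5000 sinα=0.8660 | (5,1) | tMaxX 1.1600 tMaxY 0.9007 | tΔX 2.0000 tΔY 1.1547
    t=0.9007 [y] (5,2)
    t=1.1600 [x] (6,2)
    t=2.0554 [y] (6,3) — stop
  → r_1 = 2.0554
beam 2: φ=0°, α=150°
  cosα=-0.8660 sinα=0.5000 | (5,1) | tMaxX 0.4850 tMaxY 1.5600 | tΔX 1.1547 tΔY 2.0000
    t=0.4850 [x] (4,1)
    t=1.5600 [y] (4,2)
    t=1.6397 [x] (3,2)
    t=2.7944 [x] (2,2) — stop
  → r_2 = 2.7944
beam 3: φ=90°, α=240°
  cosα=-0.5000 sinα=-0.8660 | (5,1) | tMaxX 0.8400 tMaxY 0.2540 | tΔX 2.0000 tΔY 1.1547
    t=0.2540 [y] (5,0) — stop
  → r_3 = 0.2540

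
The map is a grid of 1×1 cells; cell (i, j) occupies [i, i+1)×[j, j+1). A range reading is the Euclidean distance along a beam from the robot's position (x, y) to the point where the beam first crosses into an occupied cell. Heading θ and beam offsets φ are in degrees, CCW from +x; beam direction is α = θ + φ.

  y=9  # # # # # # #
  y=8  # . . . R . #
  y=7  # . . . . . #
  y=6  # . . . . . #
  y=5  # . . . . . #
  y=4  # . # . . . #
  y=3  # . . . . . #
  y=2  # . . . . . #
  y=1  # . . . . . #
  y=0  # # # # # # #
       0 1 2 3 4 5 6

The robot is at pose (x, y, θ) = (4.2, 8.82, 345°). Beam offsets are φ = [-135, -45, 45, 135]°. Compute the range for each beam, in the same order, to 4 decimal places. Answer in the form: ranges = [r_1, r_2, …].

beam 1: φ=-135°, α=210°
  cosα=-0.8660 sinα=-0.5000 | (4,8) | tMaxX 0.2309 tMaxY 1.6400 | tΔX 1.1547 tΔY 2.0000
    t=0.2309 [x] (3,8)
    t=1.3856 [x] (2,8)
    t=1.6400 [y] (2,7)
    t=2.5403 [x] (1,7)
    t=3.6400 [y] (1,6)
    t=3.6950 [x] (0,6) — stop
  → r_1 = 3.6950
beam 2: φ=-45°, α=300°
  cosα=0.5000 sinα=-0.8660 | (4,8) | tMaxX 1.6000 tMaxY 0.9469 | tΔX 2.0000 tΔY 1.1547
    t=0.9469 [y] (4,7)
    t=1.6000 [x] (5,7)
    t=2.1016 [y] (5,6)
    t=3.2563 [y] (5,5)
    t=3.6000 [x] (6,5) — stop
  → r_2 = 3.6000
beam 3: φ=45°, α=30°
  cosα=0.8660 sinα=0.5000 | (4,8) | tMaxX 0.9238 tMaxY 0.3600 | tΔX 1.1547 tΔY 2.0000
    t=0.3600 [y] (4,9) — stop
  → r_3 = 0.3600
beam 4: φ=135°, α=120°
  cosα=-0.5000 sinα=0.8660 | (4,8) | tMaxX 0.4000 tMaxY 0.2078 | tΔX 2.0000 tΔY 1.1547
    t=0.2078 [y] (4,9) — stop
  → r_4 = 0.2078

ranges = [3.6950, 3.6000, 0.3600, 0.2078]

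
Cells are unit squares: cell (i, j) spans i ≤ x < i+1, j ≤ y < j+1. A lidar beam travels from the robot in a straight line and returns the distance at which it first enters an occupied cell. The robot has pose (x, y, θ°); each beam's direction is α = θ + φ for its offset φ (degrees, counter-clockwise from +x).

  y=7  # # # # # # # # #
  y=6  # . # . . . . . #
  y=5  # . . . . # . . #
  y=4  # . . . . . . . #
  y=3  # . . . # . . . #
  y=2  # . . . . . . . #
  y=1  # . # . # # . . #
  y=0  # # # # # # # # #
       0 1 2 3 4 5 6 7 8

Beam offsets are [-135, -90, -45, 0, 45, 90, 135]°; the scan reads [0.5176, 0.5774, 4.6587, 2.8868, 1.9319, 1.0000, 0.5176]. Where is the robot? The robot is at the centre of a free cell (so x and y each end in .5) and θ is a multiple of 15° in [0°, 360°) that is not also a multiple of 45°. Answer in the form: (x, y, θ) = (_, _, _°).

(x, y, θ) = (3.5, 6.5, 300°)

The pose lattice has 36·16 = 576 candidates. Test each by forward raycasting.
  (2.5, 3.5, 330°): beam 1 = 1.5529 ≠ 0.5176 ✗
  (6.5, 2.5, 285°): beam 1 = 1.7321 ≠ 0.5176 ✗
  (5.5, 6.5, 240°): beam 2 = 1.0000 ≠ 0.5774 ✗
  (6.5, 3.5, 150°): beam 1 = 1.5529 ≠ 0.5176 ✗
  …
  (3.5, 6.5, 300°): r_1=0.5176, r_2=0.5774, r_3=4.6587, r_4=2.8868, r_5=1.9319, r_6=1.0000, r_7=0.5176 — all match ✓
Only this pose fits every beam.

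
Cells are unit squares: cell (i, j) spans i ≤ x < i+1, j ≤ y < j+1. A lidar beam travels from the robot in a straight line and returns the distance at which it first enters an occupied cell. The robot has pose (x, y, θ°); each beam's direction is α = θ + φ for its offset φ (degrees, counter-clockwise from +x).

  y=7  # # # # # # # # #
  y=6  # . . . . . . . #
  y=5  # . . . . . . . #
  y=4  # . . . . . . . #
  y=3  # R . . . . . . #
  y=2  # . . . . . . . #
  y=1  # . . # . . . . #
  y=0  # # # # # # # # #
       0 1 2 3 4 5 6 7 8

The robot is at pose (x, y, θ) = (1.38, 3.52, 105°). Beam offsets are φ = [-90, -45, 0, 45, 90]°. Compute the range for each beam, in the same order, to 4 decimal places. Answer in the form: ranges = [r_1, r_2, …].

beam 1: φ=-90°, α=15°
  direction (0.9659, 0.2588); cell (1,3); t to first gridline: x 0.6419, y 1.8546 (then +1.0353 / +3.8637)
    (2,3) via x @ 0.6419
    (3,3) via x @ 1.6771
    (3,4) via y @ 1.8546
    (4,4) via x @ 2.7124
    (5,4) via x @ 3.7477
    (6,4) via x @ 4.7830
    (6,5) via y @ 5.7183
    (7,5) via x @ 5.8183
    (8,5) via x @ 6.8535  # hit
  → r_1 = 6.8535
beam 2: φ=-45°, α=60°
  direction (0.5000, 0.8660); cell (1,3); t to first gridline: x 1.2400, y 0.5543 (then +2.0000 / +1.1547)
    (1,4) via y @ 0.5543
    (2,4) via x @ 1.2400
    (2,5) via y @ 1.7090
    (2,6) via y @ 2.8637
    (3,6) via x @ 3.2400
    (3,7) via y @ 4.0184  # hit
  → r_2 = 4.0184
beam 3: φ=0°, α=105°
  direction (-0.2588, 0.9659); cell (1,3); t to first gridline: x 1.4682, y 0.4969 (then +3.8637 / +1.0353)
    (1,4) via y @ 0.4969
    (0,4) via x @ 1.4682  # hit
  → r_3 = 1.4682
beam 4: φ=45°, α=150°
  direction (-0.8660, 0.5000); cell (1,3); t to first gridline: x 0.4388, y 0.9600 (then +1.1547 / +2.0000)
    (0,3) via x @ 0.4388  # hit
  → r_4 = 0.4388
beam 5: φ=90°, α=195°
  direction (-0.9659, -0.2588); cell (1,3); t to first gridline: x 0.3934, y 2.0091 (then +1.0353 / +3.8637)
    (0,3) via x @ 0.3934  # hit
  → r_5 = 0.3934

ranges = [6.8535, 4.0184, 1.4682, 0.4388, 0.3934]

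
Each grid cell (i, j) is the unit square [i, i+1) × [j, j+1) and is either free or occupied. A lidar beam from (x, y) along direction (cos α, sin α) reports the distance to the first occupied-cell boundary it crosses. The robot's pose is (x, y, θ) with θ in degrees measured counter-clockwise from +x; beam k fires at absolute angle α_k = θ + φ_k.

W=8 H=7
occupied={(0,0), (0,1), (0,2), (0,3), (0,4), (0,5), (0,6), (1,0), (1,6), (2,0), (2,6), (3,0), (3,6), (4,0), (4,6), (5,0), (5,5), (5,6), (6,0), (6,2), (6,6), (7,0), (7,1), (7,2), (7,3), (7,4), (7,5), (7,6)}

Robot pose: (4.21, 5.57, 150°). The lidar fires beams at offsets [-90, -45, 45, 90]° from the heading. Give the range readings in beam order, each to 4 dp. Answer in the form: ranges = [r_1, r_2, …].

ranges = [0.4965, 0.4452, 3.3232, 5.2770]

beam 1: φ=-90°, α=60°
  d=(0.5000,0.8660)  start (4,5)  tX=1.5800 tY=0.4965  stride 1/|dx|=2.0000 1/|dy|=1.1547
    cross y-line → (4,6), t=0.4965 (wall)
  → r_1 = 0.4965
beam 2: φ=-45°, α=105°
  d=(-0.2588,0.9659)  start (4,5)  tX=0.8114 tY=0.4452  stride 1/|dx|=3.8637 1/|dy|=1.0353
    cross y-line → (4,6), t=0.4452 (wall)
  → r_2 = 0.4452
beam 3: φ=45°, α=195°
  d=(-0.9659,-0.2588)  start (4,5)  tX=0.2174 tY=2.2023  stride 1/|dx|=1.0353 1/|dy|=3.8637
    cross x-line → (3,5), t=0.2174
    cross x-line → (2,5), t=1.2527
    cross y-line → (2,4), t=2.2023
    cross x-line → (1,4), t=2.2880
    cross x-line → (0,4), t=3.3232 (wall)
  → r_3 = 3.3232
beam 4: φ=90°, α=240°
  d=(-0.5000,-0.8660)  start (4,5)  tX=0.4200 tY=0.6582  stride 1/|dx|=2.0000 1/|dy|=1.1547
    cross x-line → (3,5), t=0.4200
    cross y-line → (3,4), t=0.6582
    cross y-line → (3,3), t=1.8129
    cross x-line → (2,3), t=2.4200
    cross y-line → (2,2), t=2.9676
    cross y-line → (2,1), t=4.1223
    cross x-line → (1,1), t=4.4200
    cross y-line → (1,0), t=5.2770 (wall)
  → r_4 = 5.2770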